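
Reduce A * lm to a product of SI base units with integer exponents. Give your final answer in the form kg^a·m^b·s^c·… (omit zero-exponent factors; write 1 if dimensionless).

A·cd

lm = cd.
Combining: A·lm = A · cd = A·cd.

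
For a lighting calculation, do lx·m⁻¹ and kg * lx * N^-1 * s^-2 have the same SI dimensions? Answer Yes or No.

Left side:
  lx = lm/m² (illuminance = luminous flux per area),
      = m⁻²·cd.
  Combining: lx·m⁻¹ = (m⁻²·cd) · m⁻¹ = m⁻³·cd.
Right side:
  lx = m⁻²·cd.
  N = kg·m·s⁻².
  So N⁻¹ = kg⁻¹·m⁻¹·s².
  Combining: kg·lx·N⁻¹·s⁻² = kg · (m⁻²·cd) · (kg⁻¹·m⁻¹·s²) · s⁻² = m⁻³·cd.
Both reduce to m⁻³·cd.

Yes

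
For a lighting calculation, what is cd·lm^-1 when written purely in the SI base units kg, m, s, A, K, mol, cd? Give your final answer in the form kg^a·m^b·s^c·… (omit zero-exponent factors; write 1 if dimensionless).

lm = cd·sr = cd (luminous flux; sr is dimensionless).
So lm⁻¹ = cd⁻¹.
Combining: cd·lm⁻¹ = cd · cd⁻¹ = 1.

1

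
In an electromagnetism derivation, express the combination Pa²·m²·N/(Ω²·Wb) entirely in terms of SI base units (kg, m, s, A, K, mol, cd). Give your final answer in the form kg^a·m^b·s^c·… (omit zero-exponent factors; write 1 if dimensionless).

Pa = N/m² (pressure = force per area),
    = kg·m⁻¹·s⁻².
So Pa² = kg²·m⁻²·s⁻⁴.
N = kg·m/s² = kg·m·s⁻² (force = mass × acceleration).
Ω = V/A (resistance = voltage per current),
    = kg·m²·s⁻³·A⁻².
So Ω⁻² = kg⁻²·m⁻⁴·s⁶·A⁴.
Wb = V·s (flux: a volt is a weber per second),
    = kg·m²·s⁻²·A⁻¹.
So Wb⁻¹ = kg⁻¹·m⁻²·s²·A.
Combining: Pa²·m²·N·Ω⁻²·Wb⁻¹ = (kg²·m⁻²·s⁻⁴) · m² · (kg·m·s⁻²) · (kg⁻²·m⁻⁴·s⁶·A⁴) · (kg⁻¹·m⁻²·s²·A) = m⁻⁵·s²·A⁵.

m⁻⁵·s²·A⁵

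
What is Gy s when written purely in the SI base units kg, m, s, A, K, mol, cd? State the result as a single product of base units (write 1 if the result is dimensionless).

m²·s⁻¹

Gy = m²·s⁻².
Combining: Gy·s = (m²·s⁻²) · s = m²·s⁻¹.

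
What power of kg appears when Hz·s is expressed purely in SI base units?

0

Hz = s⁻¹.
Combining: Hz·s = s⁻¹ · s = 1.
The exponent of kg is 0.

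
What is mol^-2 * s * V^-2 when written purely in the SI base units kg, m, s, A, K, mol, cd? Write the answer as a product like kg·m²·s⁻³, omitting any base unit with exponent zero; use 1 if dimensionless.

V = kg·m²·s⁻³·A⁻¹.
So V⁻² = kg⁻²·m⁻⁴·s⁶·A².
Combining: mol⁻²·s·V⁻² = mol⁻² · s · (kg⁻²·m⁻⁴·s⁶·A²) = kg⁻²·m⁻⁴·s⁷·A²·mol⁻².

kg⁻²·m⁻⁴·s⁷·A²·mol⁻²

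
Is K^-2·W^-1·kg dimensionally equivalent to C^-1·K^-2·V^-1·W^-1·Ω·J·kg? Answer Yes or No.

Left side:
  W = J/s (power = energy per time),
      = kg·m²·s⁻³.
  So W⁻¹ = kg⁻¹·m⁻²·s³.
  Combining: K⁻²·W⁻¹·kg = K⁻² · (kg⁻¹·m⁻²·s³) · kg = m⁻²·s³·K⁻².
Right side:
  C = A·s = s·A (charge = current × time).
  So C⁻¹ = s⁻¹·A⁻¹.
  V = W/A (potential = power per current),
      = kg·m²·s⁻³·A⁻¹.
  So V⁻¹ = kg⁻¹·m⁻²·s³·A.
  W = J/s (power = energy per time),
      = kg·m²·s⁻³.
  So W⁻¹ = kg⁻¹·m⁻²·s³.
  Ω = V/A (resistance = voltage per current),
      = kg·m²·s⁻³·A⁻².
  J = N·m (work = force × distance),
      = kg·m²·s⁻².
  Combining: C⁻¹·K⁻²·V⁻¹·W⁻¹·Ω·J·kg = (s⁻¹·A⁻¹) · K⁻² · (kg⁻¹·m⁻²·s³·A) · (kg⁻¹·m⁻²·s³) · (kg·m²·s⁻³·A⁻²) · (kg·m²·s⁻²) · kg = kg·A⁻²·K⁻².
Left is m⁻²·s³·K⁻²; right is kg·A⁻²·K⁻² — different.

No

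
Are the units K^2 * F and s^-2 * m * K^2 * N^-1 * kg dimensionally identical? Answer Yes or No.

No

Left side:
  F = kg⁻¹·m⁻²·s⁴·A².
  Combining: K²·F = K² · (kg⁻¹·m⁻²·s⁴·A²) = kg⁻¹·m⁻²·s⁴·A²·K².
Right side:
  N = kg·m·s⁻².
  So N⁻¹ = kg⁻¹·m⁻¹·s².
  Combining: s⁻²·m·K²·N⁻¹·kg = s⁻² · m · K² · (kg⁻¹·m⁻¹·s²) · kg = K².
Left is kg⁻¹·m⁻²·s⁴·A²·K²; right is K² — different.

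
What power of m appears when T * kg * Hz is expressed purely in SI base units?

T = kg·s⁻²·A⁻¹.
Hz = s⁻¹.
Combining: T·kg·Hz = (kg·s⁻²·A⁻¹) · kg · s⁻¹ = kg²·s⁻³·A⁻¹.
The exponent of m is 0.

0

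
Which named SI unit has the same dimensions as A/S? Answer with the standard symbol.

V

S = 1/Ω (conductance is reciprocal resistance),
    = kg⁻¹·m⁻²·s³·A².
So S⁻¹ = kg·m²·s⁻³·A⁻².
Combining: S⁻¹·A = (kg·m²·s⁻³·A⁻²) · A = kg·m²·s⁻³·A⁻¹.
kg·m²·s⁻³·A⁻¹ is the base-SI form of the volt.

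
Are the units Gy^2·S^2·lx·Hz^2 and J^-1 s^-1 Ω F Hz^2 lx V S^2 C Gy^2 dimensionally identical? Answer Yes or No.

Left side:
  Gy = J/kg (absorbed dose = energy per mass),
      = m²·s⁻².
  So Gy² = m⁴·s⁻⁴.
  S = 1/Ω (conductance is reciprocal resistance),
      = kg⁻¹·m⁻²·s³·A².
  So S² = kg⁻²·m⁻⁴·s⁶·A⁴.
  lx = lm/m² (illuminance = luminous flux per area),
      = m⁻²·cd.
  Hz = 1/s = s⁻¹ (frequency is cycles per second).
  So Hz² = s⁻².
  Combining: Gy²·S²·lx·Hz² = (m⁴·s⁻⁴) · (kg⁻²·m⁻⁴·s⁶·A⁴) · (m⁻²·cd) · s⁻² = kg⁻²·m⁻²·A⁴·cd.
Right side:
  J = kg·m²·s⁻².
  So J⁻¹ = kg⁻¹·m⁻²·s².
  Ω = kg·m²·s⁻³·A⁻².
  F = kg⁻¹·m⁻²·s⁴·A².
  Hz = s⁻¹.
  So Hz² = s⁻².
  lx = m⁻²·cd.
  V = kg·m²·s⁻³·A⁻¹.
  S = kg⁻¹·m⁻²·s³·A².
  So S² = kg⁻²·m⁻⁴·s⁶·A⁴.
  C = s·A.
  Gy = m²·s⁻².
  So Gy² = m⁴·s⁻⁴.
  Combining: J⁻¹·s⁻¹·Ω·F·Hz²·lx·V·S²·C·Gy² = (kg⁻¹·m⁻²·s²) · s⁻¹ · (kg·m²·s⁻³·A⁻²) · (kg⁻¹·m⁻²·s⁴·A²) · s⁻² · (m⁻²·cd) · (kg·m²·s⁻³·A⁻¹) · (kg⁻²·m⁻⁴·s⁶·A⁴) · (s·A) · (m⁴·s⁻⁴) = kg⁻²·m⁻²·A⁴·cd.
Both reduce to kg⁻²·m⁻²·A⁴·cd.

Yes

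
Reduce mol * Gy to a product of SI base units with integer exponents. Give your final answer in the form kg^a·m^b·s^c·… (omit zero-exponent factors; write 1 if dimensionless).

Gy = J/kg (absorbed dose = energy per mass),
    = m²·s⁻².
Combining: mol·Gy = mol · (m²·s⁻²) = m²·s⁻²·mol.

m²·s⁻²·mol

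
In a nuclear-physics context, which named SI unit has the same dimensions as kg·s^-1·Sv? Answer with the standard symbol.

W

Sv = J/kg (equivalent dose = energy per mass),
    = m²·s⁻².
Combining: kg·s⁻¹·Sv = kg · s⁻¹ · (m²·s⁻²) = kg·m²·s⁻³.
kg·m²·s⁻³ is the base-SI form of the watt.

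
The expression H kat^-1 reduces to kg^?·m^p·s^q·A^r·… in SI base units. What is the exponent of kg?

H = kg·m²·s⁻²·A⁻².
kat = s⁻¹·mol.
So kat⁻¹ = s·mol⁻¹.
Combining: H·kat⁻¹ = (kg·m²·s⁻²·A⁻²) · (s·mol⁻¹) = kg·m²·s⁻¹·A⁻²·mol⁻¹.
The exponent of kg is 1.

1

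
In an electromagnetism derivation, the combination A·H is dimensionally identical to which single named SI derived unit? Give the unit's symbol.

H = Wb/A (inductance = flux per current),
    = kg·m²·s⁻²·A⁻².
Combining: A·H = A · (kg·m²·s⁻²·A⁻²) = kg·m²·s⁻²·A⁻¹.
kg·m²·s⁻²·A⁻¹ is the base-SI form of the weber.

Wb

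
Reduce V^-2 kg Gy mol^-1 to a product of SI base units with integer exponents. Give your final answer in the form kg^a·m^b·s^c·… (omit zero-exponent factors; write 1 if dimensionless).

kg⁻¹·m⁻²·s⁴·A²·mol⁻¹

V = W/A (potential = power per current),
    = kg·m²·s⁻³·A⁻¹.
So V⁻² = kg⁻²·m⁻⁴·s⁶·A².
Gy = J/kg (absorbed dose = energy per mass),
    = m²·s⁻².
Combining: V⁻²·kg·Gy·mol⁻¹ = (kg⁻²·m⁻⁴·s⁶·A²) · kg · (m²·s⁻²) · mol⁻¹ = kg⁻¹·m⁻²·s⁴·A²·mol⁻¹.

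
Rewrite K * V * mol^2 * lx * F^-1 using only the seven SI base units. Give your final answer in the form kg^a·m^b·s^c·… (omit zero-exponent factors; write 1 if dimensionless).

V = W/A (potential = power per current),
    = kg·m²·s⁻³·A⁻¹.
lx = lm/m² (illuminance = luminous flux per area),
    = m⁻²·cd.
F = C/V (capacitance = charge per voltage),
    = A·s/(kg·m²·s⁻³·A⁻¹) (substituting C and V),
    = kg⁻¹·m⁻²·s⁴·A².
So F⁻¹ = kg·m²·s⁻⁴·A⁻².
Combining: K·V·mol²·lx·F⁻¹ = K · (kg·m²·s⁻³·A⁻¹) · mol² · (m⁻²·cd) · (kg·m²·s⁻⁴·A⁻²) = kg²·m²·s⁻⁷·A⁻³·K·mol²·cd.

kg²·m²·s⁻⁷·A⁻³·K·mol²·cd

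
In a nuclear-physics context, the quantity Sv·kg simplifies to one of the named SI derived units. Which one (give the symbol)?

Sv = J/kg (equivalent dose = energy per mass),
    = m²·s⁻².
Combining: Sv·kg = (m²·s⁻²) · kg = kg·m²·s⁻².
kg·m²·s⁻² is the base-SI form of the joule.

J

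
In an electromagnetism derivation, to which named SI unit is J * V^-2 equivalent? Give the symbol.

J = N·m (work = force × distance),
    = kg·m²·s⁻².
V = W/A (potential = power per current),
    = kg·m²·s⁻³·A⁻¹.
So V⁻² = kg⁻²·m⁻⁴·s⁶·A².
Combining: J·V⁻² = (kg·m²·s⁻²) · (kg⁻²·m⁻⁴·s⁶·A²) = kg⁻¹·m⁻²·s⁴·A².
kg⁻¹·m⁻²·s⁴·A² is the base-SI form of the farad.

F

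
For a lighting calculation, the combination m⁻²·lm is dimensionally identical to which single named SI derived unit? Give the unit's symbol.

lm = cd.
Combining: m⁻²·lm = m⁻² · cd = m⁻²·cd.
m⁻²·cd is the base-SI form of the lux.

lx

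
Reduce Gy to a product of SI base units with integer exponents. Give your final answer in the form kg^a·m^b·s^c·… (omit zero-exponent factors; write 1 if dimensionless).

Gy = m²·s⁻².

m²·s⁻²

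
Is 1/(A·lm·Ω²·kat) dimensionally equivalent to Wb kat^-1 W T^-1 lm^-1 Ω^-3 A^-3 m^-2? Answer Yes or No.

Yes

Left side:
  lm = cd.
  So lm⁻¹ = cd⁻¹.
  Ω = kg·m²·s⁻³·A⁻².
  So Ω⁻² = kg⁻²·m⁻⁴·s⁶·A⁴.
  kat = s⁻¹·mol.
  So kat⁻¹ = s·mol⁻¹.
  Combining: A⁻¹·lm⁻¹·Ω⁻²·kat⁻¹ = A⁻¹ · cd⁻¹ · (kg⁻²·m⁻⁴·s⁶·A⁴) · (s·mol⁻¹) = kg⁻²·m⁻⁴·s⁷·A³·mol⁻¹·cd⁻¹.
Right side:
  Wb = kg·m²·s⁻²·A⁻¹.
  kat = s⁻¹·mol.
  So kat⁻¹ = s·mol⁻¹.
  W = kg·m²·s⁻³.
  T = kg·s⁻²·A⁻¹.
  So T⁻¹ = kg⁻¹·s²·A.
  lm = cd.
  So lm⁻¹ = cd⁻¹.
  Ω = kg·m²·s⁻³·A⁻².
  So Ω⁻³ = kg⁻³·m⁻⁶·s⁹·A⁶.
  Combining: Wb·kat⁻¹·W·T⁻¹·lm⁻¹·Ω⁻³·A⁻³·m⁻² = (kg·m²·s⁻²·A⁻¹) · (s·mol⁻¹) · (kg·m²·s⁻³) · (kg⁻¹·s²·A) · cd⁻¹ · (kg⁻³·m⁻⁶·s⁹·A⁶) · A⁻³ · m⁻² = kg⁻²·m⁻⁴·s⁷·A³·mol⁻¹·cd⁻¹.
Both reduce to kg⁻²·m⁻⁴·s⁷·A³·mol⁻¹·cd⁻¹.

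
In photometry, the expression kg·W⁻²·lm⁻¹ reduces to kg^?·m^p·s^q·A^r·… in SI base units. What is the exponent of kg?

-1

W = kg·m²·s⁻³.
So W⁻² = kg⁻²·m⁻⁴·s⁶.
lm = cd.
So lm⁻¹ = cd⁻¹.
Combining: kg·W⁻²·lm⁻¹ = kg · (kg⁻²·m⁻⁴·s⁶) · cd⁻¹ = kg⁻¹·m⁻⁴·s⁶·cd⁻¹.
The exponent of kg is -1.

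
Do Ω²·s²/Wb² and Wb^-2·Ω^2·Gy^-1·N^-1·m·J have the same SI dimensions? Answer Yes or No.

Yes

Left side:
  Ω = kg·m²·s⁻³·A⁻².
  So Ω² = kg²·m⁴·s⁻⁶·A⁻⁴.
  Wb = kg·m²·s⁻²·A⁻¹.
  So Wb⁻² = kg⁻²·m⁻⁴·s⁴·A².
  Combining: Ω²·Wb⁻²·s² = (kg²·m⁴·s⁻⁶·A⁻⁴) · (kg⁻²·m⁻⁴·s⁴·A²) · s² = A⁻².
Right side:
  Wb = V·s (flux: a volt is a weber per second),
      = kg·m²·s⁻²·A⁻¹.
  So Wb⁻² = kg⁻²·m⁻⁴·s⁴·A².
  Ω = V/A (resistance = voltage per current),
      = kg·m²·s⁻³·A⁻².
  So Ω² = kg²·m⁴·s⁻⁶·A⁻⁴.
  Gy = J/kg (absorbed dose = energy per mass),
      = m²·s⁻².
  So Gy⁻¹ = m⁻²·s².
  N = kg·m/s² = kg·m·s⁻² (force = mass × acceleration).
  So N⁻¹ = kg⁻¹·m⁻¹·s².
  J = N·m (work = force × distance),
      = kg·m²·s⁻².
  Combining: Wb⁻²·Ω²·Gy⁻¹·N⁻¹·m·J = (kg⁻²·m⁻⁴·s⁴·A²) · (kg²·m⁴·s⁻⁶·A⁻⁴) · (m⁻²·s²) · (kg⁻¹·m⁻¹·s²) · m · (kg·m²·s⁻²) = A⁻².
Both reduce to A⁻².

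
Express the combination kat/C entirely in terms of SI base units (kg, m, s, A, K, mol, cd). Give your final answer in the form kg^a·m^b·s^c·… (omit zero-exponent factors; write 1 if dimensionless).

kat = mol/s = s⁻¹·mol (catalytic activity).
C = A·s = s·A (charge = current × time).
So C⁻¹ = s⁻¹·A⁻¹.
Combining: kat·C⁻¹ = (s⁻¹·mol) · (s⁻¹·A⁻¹) = s⁻²·A⁻¹·mol.

s⁻²·A⁻¹·mol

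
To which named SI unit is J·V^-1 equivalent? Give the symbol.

J = N·m (work = force × distance),
    = kg·m²·s⁻².
V = W/A (potential = power per current),
    = kg·m²·s⁻³·A⁻¹.
So V⁻¹ = kg⁻¹·m⁻²·s³·A.
Combining: J·V⁻¹ = (kg·m²·s⁻²) · (kg⁻¹·m⁻²·s³·A) = s·A.
s·A is the base-SI form of the coulomb.

C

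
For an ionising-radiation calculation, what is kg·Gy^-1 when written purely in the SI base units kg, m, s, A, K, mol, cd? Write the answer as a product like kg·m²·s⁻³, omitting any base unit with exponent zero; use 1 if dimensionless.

Gy = m²·s⁻².
So Gy⁻¹ = m⁻²·s².
Combining: kg·Gy⁻¹ = kg · (m⁻²·s²) = kg·m⁻²·s².

kg·m⁻²·s²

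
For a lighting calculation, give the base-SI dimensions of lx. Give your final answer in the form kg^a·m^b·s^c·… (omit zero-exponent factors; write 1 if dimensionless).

lx = m⁻²·cd.

m⁻²·cd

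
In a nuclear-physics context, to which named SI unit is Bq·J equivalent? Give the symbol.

Bq = s⁻¹.
J = kg·m²·s⁻².
Combining: Bq·J = s⁻¹ · (kg·m²·s⁻²) = kg·m²·s⁻³.
kg·m²·s⁻³ is the base-SI form of the watt.

W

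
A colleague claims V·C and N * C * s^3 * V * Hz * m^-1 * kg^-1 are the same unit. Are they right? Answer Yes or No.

Left side:
  V = kg·m²·s⁻³·A⁻¹.
  C = s·A.
  Combining: V·C = (kg·m²·s⁻³·A⁻¹) · (s·A) = kg·m²·s⁻².
Right side:
  N = kg·m/s² = kg·m·s⁻² (force = mass × acceleration).
  C = A·s = s·A (charge = current × time).
  V = W/A (potential = power per current),
      = kg·m²·s⁻³·A⁻¹.
  Hz = 1/s = s⁻¹ (frequency is cycles per second).
  Combining: N·C·s³·V·Hz·m⁻¹·kg⁻¹ = (kg·m·s⁻²) · (s·A) · s³ · (kg·m²·s⁻³·A⁻¹) · s⁻¹ · m⁻¹ · kg⁻¹ = kg·m²·s⁻².
Both reduce to kg·m²·s⁻².

Yes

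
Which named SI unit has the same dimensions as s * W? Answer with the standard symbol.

J

W = J/s (power = energy per time),
    = kg·m²·s⁻³.
Combining: s·W = s · (kg·m²·s⁻³) = kg·m²·s⁻².
kg·m²·s⁻² is the base-SI form of the joule.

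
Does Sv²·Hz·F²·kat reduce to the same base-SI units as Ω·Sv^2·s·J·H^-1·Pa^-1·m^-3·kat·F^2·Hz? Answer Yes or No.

Left side:
  Sv = m²·s⁻².
  So Sv² = m⁴·s⁻⁴.
  Hz = s⁻¹.
  F = kg⁻¹·m⁻²·s⁴·A².
  So F² = kg⁻²·m⁻⁴·s⁸·A⁴.
  kat = s⁻¹·mol.
  Combining: Sv²·Hz·F²·kat = (m⁴·s⁻⁴) · s⁻¹ · (kg⁻²·m⁻⁴·s⁸·A⁴) · (s⁻¹·mol) = kg⁻²·s²·A⁴·mol.
Right side:
  Ω = V/A (resistance = voltage per current),
      = kg·m²·s⁻³·A⁻².
  Sv = J/kg (equivalent dose = energy per mass),
      = m²·s⁻².
  So Sv² = m⁴·s⁻⁴.
  J = N·m (work = force × distance),
      = kg·m²·s⁻².
  H = Wb/A (inductance = flux per current),
      = kg·m²·s⁻²·A⁻².
  So H⁻¹ = kg⁻¹·m⁻²·s²·A².
  Pa = N/m² (pressure = force per area),
      = kg·m⁻¹·s⁻².
  So Pa⁻¹ = kg⁻¹·m·s².
  kat = mol/s = s⁻¹·mol (catalytic activity).
  F = C/V (capacitance = charge per voltage),
      = A·s/(kg·m²·s⁻³·A⁻¹) (substituting C and V),
      = kg⁻¹·m⁻²·s⁴·A².
  So F² = kg⁻²·m⁻⁴·s⁸·A⁴.
  Hz = 1/s = s⁻¹ (frequency is cycles per second).
  Combining: Ω·Sv²·s·J·H⁻¹·Pa⁻¹·m⁻³·kat·F²·Hz = (kg·m²·s⁻³·A⁻²) · (m⁴·s⁻⁴) · s · (kg·m²·s⁻²) · (kg⁻¹·m⁻²·s²·A²) · (kg⁻¹·m·s²) · m⁻³ · (s⁻¹·mol) · (kg⁻²·m⁻⁴·s⁸·A⁴) · s⁻¹ = kg⁻²·s²·A⁴·mol.
Both reduce to kg⁻²·s²·A⁴·mol.

Yes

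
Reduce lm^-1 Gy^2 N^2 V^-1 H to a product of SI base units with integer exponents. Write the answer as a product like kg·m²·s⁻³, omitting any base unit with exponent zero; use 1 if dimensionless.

lm = cd.
So lm⁻¹ = cd⁻¹.
Gy = m²·s⁻².
So Gy² = m⁴·s⁻⁴.
N = kg·m·s⁻².
So N² = kg²·m²·s⁻⁴.
V = kg·m²·s⁻³·A⁻¹.
So V⁻¹ = kg⁻¹·m⁻²·s³·A.
H = kg·m²·s⁻²·A⁻².
Combining: lm⁻¹·Gy²·N²·V⁻¹·H = cd⁻¹ · (m⁴·s⁻⁴) · (kg²·m²·s⁻⁴) · (kg⁻¹·m⁻²·s³·A) · (kg·m²·s⁻²·A⁻²) = kg²·m⁶·s⁻⁷·A⁻¹·cd⁻¹.

kg²·m⁶·s⁻⁷·A⁻¹·cd⁻¹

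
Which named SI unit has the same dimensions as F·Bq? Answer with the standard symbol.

F = kg⁻¹·m⁻²·s⁴·A².
Bq = s⁻¹.
Combining: F·Bq = (kg⁻¹·m⁻²·s⁴·A²) · s⁻¹ = kg⁻¹·m⁻²·s³·A².
kg⁻¹·m⁻²·s³·A² is the base-SI form of the siemens.

S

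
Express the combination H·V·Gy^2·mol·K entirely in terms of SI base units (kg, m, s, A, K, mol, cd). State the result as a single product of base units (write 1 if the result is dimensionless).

H = kg·m²·s⁻²·A⁻².
V = kg·m²·s⁻³·A⁻¹.
Gy = m²·s⁻².
So Gy² = m⁴·s⁻⁴.
Combining: H·V·Gy²·mol·K = (kg·m²·s⁻²·A⁻²) · (kg·m²·s⁻³·A⁻¹) · (m⁴·s⁻⁴) · mol · K = kg²·m⁸·s⁻⁹·A⁻³·K·mol.

kg²·m⁸·s⁻⁹·A⁻³·K·mol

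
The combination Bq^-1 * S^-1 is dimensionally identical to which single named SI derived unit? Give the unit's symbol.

Bq = s⁻¹.
So Bq⁻¹ = s.
S = kg⁻¹·m⁻²·s³·A².
So S⁻¹ = kg·m²·s⁻³·A⁻².
Combining: Bq⁻¹·S⁻¹ = s · (kg·m²·s⁻³·A⁻²) = kg·m²·s⁻²·A⁻².
kg·m²·s⁻²·A⁻² is the base-SI form of the henry.

H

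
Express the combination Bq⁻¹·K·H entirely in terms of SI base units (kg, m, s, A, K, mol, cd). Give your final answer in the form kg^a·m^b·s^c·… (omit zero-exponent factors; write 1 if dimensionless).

Bq = s⁻¹.
So Bq⁻¹ = s.
H = kg·m²·s⁻²·A⁻².
Combining: Bq⁻¹·K·H = s · K · (kg·m²·s⁻²·A⁻²) = kg·m²·s⁻¹·A⁻²·K.

kg·m²·s⁻¹·A⁻²·K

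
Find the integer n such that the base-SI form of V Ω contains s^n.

-6

V = W/A (potential = power per current),
    = kg·m²·s⁻³·A⁻¹.
Ω = V/A (resistance = voltage per current),
    = kg·m²·s⁻³·A⁻².
Combining: V·Ω = (kg·m²·s⁻³·A⁻¹) · (kg·m²·s⁻³·A⁻²) = kg²·m⁴·s⁻⁶·A⁻³.
The exponent of s is -6.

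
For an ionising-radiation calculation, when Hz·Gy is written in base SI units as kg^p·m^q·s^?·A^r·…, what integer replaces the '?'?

Hz = 1/s = s⁻¹ (frequency is cycles per second).
Gy = J/kg (absorbed dose = energy per mass),
    = m²·s⁻².
Combining: Hz·Gy = s⁻¹ · (m²·s⁻²) = m²·s⁻³.
The exponent of s is -3.

-3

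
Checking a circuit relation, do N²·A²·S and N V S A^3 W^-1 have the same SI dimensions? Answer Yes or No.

Left side:
  N = kg·m/s² = kg·m·s⁻² (force = mass × acceleration).
  So N² = kg²·m²·s⁻⁴.
  S = 1/Ω (conductance is reciprocal resistance),
      = kg⁻¹·m⁻²·s³·A².
  Combining: N²·A²·S = (kg²·m²·s⁻⁴) · A² · (kg⁻¹·m⁻²·s³·A²) = kg·s⁻¹·A⁴.
Right side:
  N = kg·m/s² = kg·m·s⁻² (force = mass × acceleration).
  V = W/A (potential = power per current),
      = kg·m²·s⁻³·A⁻¹.
  S = 1/Ω (conductance is reciprocal resistance),
      = kg⁻¹·m⁻²·s³·A².
  W = J/s (power = energy per time),
      = kg·m²·s⁻³.
  So W⁻¹ = kg⁻¹·m⁻²·s³.
  Combining: N·V·S·A³·W⁻¹ = (kg·m·s⁻²) · (kg·m²·s⁻³·A⁻¹) · (kg⁻¹·m⁻²·s³·A²) · A³ · (kg⁻¹·m⁻²·s³) = m⁻¹·s·A⁴.
Left is kg·s⁻¹·A⁴; right is m⁻¹·s·A⁴ — different.

No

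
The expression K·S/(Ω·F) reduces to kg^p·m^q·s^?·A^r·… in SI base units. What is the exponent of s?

Ω = V/A (resistance = voltage per current),
    = kg·m²·s⁻³·A⁻².
So Ω⁻¹ = kg⁻¹·m⁻²·s³·A².
S = 1/Ω (conductance is reciprocal resistance),
    = kg⁻¹·m⁻²·s³·A².
F = C/V (capacitance = charge per voltage),
    = A·s/(kg·m²·s⁻³·A⁻¹) (substituting C and V),
    = kg⁻¹·m⁻²·s⁴·A².
So F⁻¹ = kg·m²·s⁻⁴·A⁻².
Combining: Ω⁻¹·K·S·F⁻¹ = (kg⁻¹·m⁻²·s³·A²) · K · (kg⁻¹·m⁻²·s³·A²) · (kg·m²·s⁻⁴·A⁻²) = kg⁻¹·m⁻²·s²·A²·K.
The exponent of s is 2.

2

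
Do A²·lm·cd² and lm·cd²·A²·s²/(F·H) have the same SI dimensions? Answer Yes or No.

Yes

Left side:
  lm = cd·sr = cd (luminous flux; sr is dimensionless).
  Combining: A²·lm·cd² = A² · cd · cd² = A²·cd³.
Right side:
  lm = cd·sr = cd (luminous flux; sr is dimensionless).
  F = C/V (capacitance = charge per voltage),
      = A·s/(kg·m²·s⁻³·A⁻¹) (substituting C and V),
      = kg⁻¹·m⁻²·s⁴·A².
  So F⁻¹ = kg·m²·s⁻⁴·A⁻².
  H = Wb/A (inductance = flux per current),
      = kg·m²·s⁻²·A⁻².
  So H⁻¹ = kg⁻¹·m⁻²·s²·A².
  Combining: lm·cd²·A²·F⁻¹·s²·H⁻¹ = cd · cd² · A² · (kg·m²·s⁻⁴·A⁻²) · s² · (kg⁻¹·m⁻²·s²·A²) = A²·cd³.
Both reduce to A²·cd³.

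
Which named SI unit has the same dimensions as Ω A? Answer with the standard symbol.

V

Ω = kg·m²·s⁻³·A⁻².
Combining: Ω·A = (kg·m²·s⁻³·A⁻²) · A = kg·m²·s⁻³·A⁻¹.
kg·m²·s⁻³·A⁻¹ is the base-SI form of the volt.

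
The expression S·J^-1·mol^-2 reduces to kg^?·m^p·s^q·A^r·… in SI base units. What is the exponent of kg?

-2

S = 1/Ω (conductance is reciprocal resistance),
    = kg⁻¹·m⁻²·s³·A².
J = N·m (work = force × distance),
    = kg·m²·s⁻².
So J⁻¹ = kg⁻¹·m⁻²·s².
Combining: S·J⁻¹·mol⁻² = (kg⁻¹·m⁻²·s³·A²) · (kg⁻¹·m⁻²·s²) · mol⁻² = kg⁻²·m⁻⁴·s⁵·A²·mol⁻².
The exponent of kg is -2.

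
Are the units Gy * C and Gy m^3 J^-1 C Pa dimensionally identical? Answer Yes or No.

Yes

Left side:
  Gy = J/kg (absorbed dose = energy per mass),
      = m²·s⁻².
  C = A·s = s·A (charge = current × time).
  Combining: Gy·C = (m²·s⁻²) · (s·A) = m²·s⁻¹·A.
Right side:
  Gy = J/kg (absorbed dose = energy per mass),
      = m²·s⁻².
  J = N·m (work = force × distance),
      = kg·m²·s⁻².
  So J⁻¹ = kg⁻¹·m⁻²·s².
  C = A·s = s·A (charge = current × time).
  Pa = N/m² (pressure = force per area),
      = kg·m⁻¹·s⁻².
  Combining: Gy·m³·J⁻¹·C·Pa = (m²·s⁻²) · m³ · (kg⁻¹·m⁻²·s²) · (s·A) · (kg·m⁻¹·s⁻²) = m²·s⁻¹·A.
Both reduce to m²·s⁻¹·A.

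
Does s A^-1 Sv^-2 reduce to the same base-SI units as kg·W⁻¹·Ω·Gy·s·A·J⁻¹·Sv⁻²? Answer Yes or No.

Yes

Left side:
  Sv = m²·s⁻².
  So Sv⁻² = m⁻⁴·s⁴.
  Combining: s·A⁻¹·Sv⁻² = s · A⁻¹ · (m⁻⁴·s⁴) = m⁻⁴·s⁵·A⁻¹.
Right side:
  W = J/s (power = energy per time),
      = kg·m²·s⁻³.
  So W⁻¹ = kg⁻¹·m⁻²·s³.
  Ω = V/A (resistance = voltage per current),
      = kg·m²·s⁻³·A⁻².
  Gy = J/kg (absorbed dose = energy per mass),
      = m²·s⁻².
  J = N·m (work = force × distance),
      = kg·m²·s⁻².
  So J⁻¹ = kg⁻¹·m⁻²·s².
  Sv = J/kg (equivalent dose = energy per mass),
      = m²·s⁻².
  So Sv⁻² = m⁻⁴·s⁴.
  Combining: kg·W⁻¹·Ω·Gy·s·A·J⁻¹·Sv⁻² = kg · (kg⁻¹·m⁻²·s³) · (kg·m²·s⁻³·A⁻²) · (m²·s⁻²) · s · A · (kg⁻¹·m⁻²·s²) · (m⁻⁴·s⁴) = m⁻⁴·s⁵·A⁻¹.
Both reduce to m⁻⁴·s⁵·A⁻¹.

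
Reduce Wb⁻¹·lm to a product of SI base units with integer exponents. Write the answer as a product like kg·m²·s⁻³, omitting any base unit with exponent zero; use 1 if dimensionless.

kg⁻¹·m⁻²·s²·A·cd

Wb = kg·m²·s⁻²·A⁻¹.
So Wb⁻¹ = kg⁻¹·m⁻²·s²·A.
lm = cd.
Combining: Wb⁻¹·lm = (kg⁻¹·m⁻²·s²·A) · cd = kg⁻¹·m⁻²·s²·A·cd.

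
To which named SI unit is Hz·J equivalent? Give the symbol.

W

Hz = s⁻¹.
J = kg·m²·s⁻².
Combining: Hz·J = s⁻¹ · (kg·m²·s⁻²) = kg·m²·s⁻³.
kg·m²·s⁻³ is the base-SI form of the watt.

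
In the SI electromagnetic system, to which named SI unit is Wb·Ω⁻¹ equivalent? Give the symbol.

C

Wb = V·s (flux: a volt is a weber per second),
    = kg·m²·s⁻²·A⁻¹.
Ω = V/A (resistance = voltage per current),
    = kg·m²·s⁻³·A⁻².
So Ω⁻¹ = kg⁻¹·m⁻²·s³·A².
Combining: Wb·Ω⁻¹ = (kg·m²·s⁻²·A⁻¹) · (kg⁻¹·m⁻²·s³·A²) = s·A.
s·A is the base-SI form of the coulomb.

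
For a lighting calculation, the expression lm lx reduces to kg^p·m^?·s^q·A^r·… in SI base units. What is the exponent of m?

lm = cd·sr = cd (luminous flux; sr is dimensionless).
lx = lm/m² (illuminance = luminous flux per area),
    = m⁻²·cd.
Combining: lm·lx = cd · (m⁻²·cd) = m⁻²·cd².
The exponent of m is -2.

-2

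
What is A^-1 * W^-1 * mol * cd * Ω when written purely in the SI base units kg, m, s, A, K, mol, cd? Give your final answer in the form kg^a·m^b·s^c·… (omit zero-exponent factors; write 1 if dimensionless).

A⁻³·mol·cd

W = kg·m²·s⁻³.
So W⁻¹ = kg⁻¹·m⁻²·s³.
Ω = kg·m²·s⁻³·A⁻².
Combining: A⁻¹·W⁻¹·mol·cd·Ω = A⁻¹ · (kg⁻¹·m⁻²·s³) · mol · cd · (kg·m²·s⁻³·A⁻²) = A⁻³·mol·cd.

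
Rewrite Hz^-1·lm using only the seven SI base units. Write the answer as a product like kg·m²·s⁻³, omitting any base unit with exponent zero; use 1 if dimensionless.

Hz = s⁻¹.
So Hz⁻¹ = s.
lm = cd.
Combining: Hz⁻¹·lm = s · cd = s·cd.

s·cd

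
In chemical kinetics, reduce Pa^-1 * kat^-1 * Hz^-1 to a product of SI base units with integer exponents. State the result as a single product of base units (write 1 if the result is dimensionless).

kg⁻¹·m·s⁴·mol⁻¹

Pa = kg·m⁻¹·s⁻².
So Pa⁻¹ = kg⁻¹·m·s².
kat = s⁻¹·mol.
So kat⁻¹ = s·mol⁻¹.
Hz = s⁻¹.
So Hz⁻¹ = s.
Combining: Pa⁻¹·kat⁻¹·Hz⁻¹ = (kg⁻¹·m·s²) · (s·mol⁻¹) · s = kg⁻¹·m·s⁴·mol⁻¹.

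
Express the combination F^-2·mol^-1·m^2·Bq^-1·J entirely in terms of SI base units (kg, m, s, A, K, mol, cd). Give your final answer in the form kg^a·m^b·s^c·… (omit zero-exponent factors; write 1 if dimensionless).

F = kg⁻¹·m⁻²·s⁴·A².
So F⁻² = kg²·m⁴·s⁻⁸·A⁻⁴.
Bq = s⁻¹.
So Bq⁻¹ = s.
J = kg·m²·s⁻².
Combining: F⁻²·mol⁻¹·m²·Bq⁻¹·J = (kg²·m⁴·s⁻⁸·A⁻⁴) · mol⁻¹ · m² · s · (kg·m²·s⁻²) = kg³·m⁸·s⁻⁹·A⁻⁴·mol⁻¹.

kg³·m⁸·s⁻⁹·A⁻⁴·mol⁻¹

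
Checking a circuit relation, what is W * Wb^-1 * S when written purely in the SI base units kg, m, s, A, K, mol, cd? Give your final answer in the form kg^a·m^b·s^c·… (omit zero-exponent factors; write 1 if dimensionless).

W = J/s (power = energy per time),
    = kg·m²·s⁻³.
Wb = V·s (flux: a volt is a weber per second),
    = kg·m²·s⁻²·A⁻¹.
So Wb⁻¹ = kg⁻¹·m⁻²·s²·A.
S = 1/Ω (conductance is reciprocal resistance),
    = kg⁻¹·m⁻²·s³·A².
Combining: W·Wb⁻¹·S = (kg·m²·s⁻³) · (kg⁻¹·m⁻²·s²·A) · (kg⁻¹·m⁻²·s³·A²) = kg⁻¹·m⁻²·s²·A³.

kg⁻¹·m⁻²·s²·A³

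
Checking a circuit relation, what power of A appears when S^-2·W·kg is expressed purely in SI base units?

-4

S = 1/Ω (conductance is reciprocal resistance),
    = kg⁻¹·m⁻²·s³·A².
So S⁻² = kg²·m⁴·s⁻⁶·A⁻⁴.
W = J/s (power = energy per time),
    = kg·m²·s⁻³.
Combining: S⁻²·W·kg = (kg²·m⁴·s⁻⁶·A⁻⁴) · (kg·m²·s⁻³) · kg = kg⁴·m⁶·s⁻⁹·A⁻⁴.
The exponent of A is -4.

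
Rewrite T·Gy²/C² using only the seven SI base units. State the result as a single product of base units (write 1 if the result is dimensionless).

T = Wb/m² (flux density = flux per area),
    = kg·s⁻²·A⁻¹.
Gy = J/kg (absorbed dose = energy per mass),
    = m²·s⁻².
So Gy² = m⁴·s⁻⁴.
C = A·s = s·A (charge = current × time).
So C⁻² = s⁻²·A⁻².
Combining: T·Gy²·C⁻² = (kg·s⁻²·A⁻¹) · (m⁴·s⁻⁴) · (s⁻²·A⁻²) = kg·m⁴·s⁻⁸·A⁻³.

kg·m⁴·s⁻⁸·A⁻³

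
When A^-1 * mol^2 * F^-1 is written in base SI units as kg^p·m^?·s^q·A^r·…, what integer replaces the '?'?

F = kg⁻¹·m⁻²·s⁴·A².
So F⁻¹ = kg·m²·s⁻⁴·A⁻².
Combining: A⁻¹·mol²·F⁻¹ = A⁻¹ · mol² · (kg·m²·s⁻⁴·A⁻²) = kg·m²·s⁻⁴·A⁻³·mol².
The exponent of m is 2.

2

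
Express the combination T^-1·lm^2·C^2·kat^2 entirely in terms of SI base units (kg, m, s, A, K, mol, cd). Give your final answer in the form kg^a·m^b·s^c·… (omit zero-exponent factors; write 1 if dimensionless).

T = kg·s⁻²·A⁻¹.
So T⁻¹ = kg⁻¹·s²·A.
lm = cd.
So lm² = cd².
C = s·A.
So C² = s²·A².
kat = s⁻¹·mol.
So kat² = s⁻²·mol².
Combining: T⁻¹·lm²·C²·kat² = (kg⁻¹·s²·A) · cd² · (s²·A²) · (s⁻²·mol²) = kg⁻¹·s²·A³·mol²·cd².

kg⁻¹·s²·A³·mol²·cd²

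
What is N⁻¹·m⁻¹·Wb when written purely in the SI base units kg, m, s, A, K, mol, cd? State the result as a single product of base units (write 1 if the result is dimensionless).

A⁻¹

N = kg·m·s⁻².
So N⁻¹ = kg⁻¹·m⁻¹·s².
Wb = kg·m²·s⁻²·A⁻¹.
Combining: N⁻¹·m⁻¹·Wb = (kg⁻¹·m⁻¹·s²) · m⁻¹ · (kg·m²·s⁻²·A⁻¹) = A⁻¹.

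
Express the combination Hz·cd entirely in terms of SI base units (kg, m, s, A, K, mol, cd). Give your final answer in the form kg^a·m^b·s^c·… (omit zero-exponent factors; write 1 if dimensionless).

Hz = 1/s = s⁻¹ (frequency is cycles per second).
Combining: Hz·cd = s⁻¹ · cd = s⁻¹·cd.

s⁻¹·cd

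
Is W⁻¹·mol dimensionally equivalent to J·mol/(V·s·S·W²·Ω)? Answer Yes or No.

No

Left side:
  W = J/s (power = energy per time),
      = kg·m²·s⁻³.
  So W⁻¹ = kg⁻¹·m⁻²·s³.
  Combining: W⁻¹·mol = (kg⁻¹·m⁻²·s³) · mol = kg⁻¹·m⁻²·s³·mol.
Right side:
  V = kg·m²·s⁻³·A⁻¹.
  So V⁻¹ = kg⁻¹·m⁻²·s³·A.
  S = kg⁻¹·m⁻²·s³·A².
  So S⁻¹ = kg·m²·s⁻³·A⁻².
  W = kg·m²·s⁻³.
  So W⁻² = kg⁻²·m⁻⁴·s⁶.
  J = kg·m²·s⁻².
  Ω = kg·m²·s⁻³·A⁻².
  So Ω⁻¹ = kg⁻¹·m⁻²·s³·A².
  Combining: V⁻¹·s⁻¹·S⁻¹·W⁻²·J·Ω⁻¹·mol = (kg⁻¹·m⁻²·s³·A) · s⁻¹ · (kg·m²·s⁻³·A⁻²) · (kg⁻²·m⁻⁴·s⁶) · (kg·m²·s⁻²) · (kg⁻¹·m⁻²·s³·A²) · mol = kg⁻²·m⁻⁴·s⁶·A·mol.
Left is kg⁻¹·m⁻²·s³·mol; right is kg⁻²·m⁻⁴·s⁶·A·mol — different.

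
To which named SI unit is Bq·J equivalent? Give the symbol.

Bq = 1/s = s⁻¹ (activity is decays per second).
J = N·m (work = force × distance),
    = kg·m²·s⁻².
Combining: Bq·J = s⁻¹ · (kg·m²·s⁻²) = kg·m²·s⁻³.
kg·m²·s⁻³ is the base-SI form of the watt.

W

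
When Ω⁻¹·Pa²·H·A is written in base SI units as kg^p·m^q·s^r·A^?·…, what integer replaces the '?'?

Ω = V/A (resistance = voltage per current),
    = kg·m²·s⁻³·A⁻².
So Ω⁻¹ = kg⁻¹·m⁻²·s³·A².
Pa = N/m² (pressure = force per area),
    = kg·m⁻¹·s⁻².
So Pa² = kg²·m⁻²·s⁻⁴.
H = Wb/A (inductance = flux per current),
    = kg·m²·s⁻²·A⁻².
Combining: Ω⁻¹·Pa²·H·A = (kg⁻¹·m⁻²·s³·A²) · (kg²·m⁻²·s⁻⁴) · (kg·m²·s⁻²·A⁻²) · A = kg²·m⁻²·s⁻³·A.
The exponent of A is 1.

1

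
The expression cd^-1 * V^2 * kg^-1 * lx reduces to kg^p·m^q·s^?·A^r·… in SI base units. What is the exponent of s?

-6

V = W/A (potential = power per current),
    = kg·m²·s⁻³·A⁻¹.
So V² = kg²·m⁴·s⁻⁶·A⁻².
lx = lm/m² (illuminance = luminous flux per area),
    = m⁻²·cd.
Combining: cd⁻¹·V²·kg⁻¹·lx = cd⁻¹ · (kg²·m⁴·s⁻⁶·A⁻²) · kg⁻¹ · (m⁻²·cd) = kg·m²·s⁻⁶·A⁻².
The exponent of s is -6.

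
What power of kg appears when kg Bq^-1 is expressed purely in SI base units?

1

Bq = s⁻¹.
So Bq⁻¹ = s.
Combining: kg·Bq⁻¹ = kg · s = kg·s.
The exponent of kg is 1.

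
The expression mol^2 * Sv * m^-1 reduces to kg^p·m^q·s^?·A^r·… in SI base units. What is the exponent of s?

Sv = J/kg (equivalent dose = energy per mass),
    = m²·s⁻².
Combining: mol²·Sv·m⁻¹ = mol² · (m²·s⁻²) · m⁻¹ = m·s⁻²·mol².
The exponent of s is -2.

-2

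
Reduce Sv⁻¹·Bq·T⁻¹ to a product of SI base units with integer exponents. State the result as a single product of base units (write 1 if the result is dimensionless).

kg⁻¹·m⁻²·s³·A

Sv = m²·s⁻².
So Sv⁻¹ = m⁻²·s².
Bq = s⁻¹.
T = kg·s⁻²·A⁻¹.
So T⁻¹ = kg⁻¹·s²·A.
Combining: Sv⁻¹·Bq·T⁻¹ = (m⁻²·s²) · s⁻¹ · (kg⁻¹·s²·A) = kg⁻¹·m⁻²·s³·A.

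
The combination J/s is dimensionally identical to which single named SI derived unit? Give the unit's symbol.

W

J = kg·m²·s⁻².
Combining: s⁻¹·J = s⁻¹ · (kg·m²·s⁻²) = kg·m²·s⁻³.
kg·m²·s⁻³ is the base-SI form of the watt.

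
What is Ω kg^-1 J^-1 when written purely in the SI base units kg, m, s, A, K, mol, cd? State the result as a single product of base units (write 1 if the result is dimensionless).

Ω = kg·m²·s⁻³·A⁻².
J = kg·m²·s⁻².
So J⁻¹ = kg⁻¹·m⁻²·s².
Combining: Ω·kg⁻¹·J⁻¹ = (kg·m²·s⁻³·A⁻²) · kg⁻¹ · (kg⁻¹·m⁻²·s²) = kg⁻¹·s⁻¹·A⁻².

kg⁻¹·s⁻¹·A⁻²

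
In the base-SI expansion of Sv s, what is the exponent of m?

Sv = J/kg (equivalent dose = energy per mass),
    = m²·s⁻².
Combining: Sv·s = (m²·s⁻²) · s = m²·s⁻¹.
The exponent of m is 2.

2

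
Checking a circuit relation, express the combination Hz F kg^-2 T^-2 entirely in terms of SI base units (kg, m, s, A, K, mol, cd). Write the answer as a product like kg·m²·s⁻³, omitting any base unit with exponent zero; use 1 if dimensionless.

kg⁻⁵·m⁻²·s⁷·A⁴

Hz = s⁻¹.
F = kg⁻¹·m⁻²·s⁴·A².
T = kg·s⁻²·A⁻¹.
So T⁻² = kg⁻²·s⁴·A².
Combining: Hz·F·kg⁻²·T⁻² = s⁻¹ · (kg⁻¹·m⁻²·s⁴·A²) · kg⁻² · (kg⁻²·s⁴·A²) = kg⁻⁵·m⁻²·s⁷·A⁴.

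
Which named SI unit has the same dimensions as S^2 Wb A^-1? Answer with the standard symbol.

S = kg⁻¹·m⁻²·s³·A².
So S² = kg⁻²·m⁻⁴·s⁶·A⁴.
Wb = kg·m²·s⁻²·A⁻¹.
Combining: S²·Wb·A⁻¹ = (kg⁻²·m⁻⁴·s⁶·A⁴) · (kg·m²·s⁻²·A⁻¹) · A⁻¹ = kg⁻¹·m⁻²·s⁴·A².
kg⁻¹·m⁻²·s⁴·A² is the base-SI form of the farad.

F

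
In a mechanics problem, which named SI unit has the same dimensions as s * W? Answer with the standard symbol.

J

W = J/s (power = energy per time),
    = kg·m²·s⁻³.
Combining: s·W = s · (kg·m²·s⁻³) = kg·m²·s⁻².
kg·m²·s⁻² is the base-SI form of the joule.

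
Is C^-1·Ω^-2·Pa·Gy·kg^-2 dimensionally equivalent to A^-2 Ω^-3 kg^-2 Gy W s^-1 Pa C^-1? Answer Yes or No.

No

Left side:
  C = A·s = s·A (charge = current × time).
  So C⁻¹ = s⁻¹·A⁻¹.
  Ω = V/A (resistance = voltage per current),
      = kg·m²·s⁻³·A⁻².
  So Ω⁻² = kg⁻²·m⁻⁴·s⁶·A⁴.
  Pa = N/m² (pressure = force per area),
      = kg·m⁻¹·s⁻².
  Gy = J/kg (absorbed dose = energy per mass),
      = m²·s⁻².
  Combining: C⁻¹·Ω⁻²·Pa·Gy·kg⁻² = (s⁻¹·A⁻¹) · (kg⁻²·m⁻⁴·s⁶·A⁴) · (kg·m⁻¹·s⁻²) · (m²·s⁻²) · kg⁻² = kg⁻³·m⁻³·s·A³.
Right side:
  Ω = V/A (resistance = voltage per current),
      = kg·m²·s⁻³·A⁻².
  So Ω⁻³ = kg⁻³·m⁻⁶·s⁹·A⁶.
  Gy = J/kg (absorbed dose = energy per mass),
      = m²·s⁻².
  W = J/s (power = energy per time),
      = kg·m²·s⁻³.
  Pa = N/m² (pressure = force per area),
      = kg·m⁻¹·s⁻².
  C = A·s = s·A (charge = current × time).
  So C⁻¹ = s⁻¹·A⁻¹.
  Combining: A⁻²·Ω⁻³·kg⁻²·Gy·W·s⁻¹·Pa·C⁻¹ = A⁻² · (kg⁻³·m⁻⁶·s⁹·A⁶) · kg⁻² · (m²·s⁻²) · (kg·m²·s⁻³) · s⁻¹ · (kg·m⁻¹·s⁻²) · (s⁻¹·A⁻¹) = kg⁻³·m⁻³·A³.
Left is kg⁻³·m⁻³·s·A³; right is kg⁻³·m⁻³·A³ — different.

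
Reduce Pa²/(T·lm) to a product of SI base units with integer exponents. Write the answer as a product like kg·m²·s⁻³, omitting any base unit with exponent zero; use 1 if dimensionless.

kg·m⁻²·s⁻²·A·cd⁻¹

T = kg·s⁻²·A⁻¹.
So T⁻¹ = kg⁻¹·s²·A.
Pa = kg·m⁻¹·s⁻².
So Pa² = kg²·m⁻²·s⁻⁴.
lm = cd.
So lm⁻¹ = cd⁻¹.
Combining: T⁻¹·Pa²·lm⁻¹ = (kg⁻¹·s²·A) · (kg²·m⁻²·s⁻⁴) · cd⁻¹ = kg·m⁻²·s⁻²·A·cd⁻¹.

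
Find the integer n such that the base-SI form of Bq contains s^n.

-1

Bq = s⁻¹.
The exponent of s is -1.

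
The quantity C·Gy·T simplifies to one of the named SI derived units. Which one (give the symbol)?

W

C = s·A.
Gy = m²·s⁻².
T = kg·s⁻²·A⁻¹.
Combining: C·Gy·T = (s·A) · (m²·s⁻²) · (kg·s⁻²·A⁻¹) = kg·m²·s⁻³.
kg·m²·s⁻³ is the base-SI form of the watt.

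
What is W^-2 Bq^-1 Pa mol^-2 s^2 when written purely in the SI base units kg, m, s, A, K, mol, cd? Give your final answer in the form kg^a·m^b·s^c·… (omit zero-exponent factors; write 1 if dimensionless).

W = J/s (power = energy per time),
    = kg·m²·s⁻³.
So W⁻² = kg⁻²·m⁻⁴·s⁶.
Bq = 1/s = s⁻¹ (activity is decays per second).
So Bq⁻¹ = s.
Pa = N/m² (pressure = force per area),
    = kg·m⁻¹·s⁻².
Combining: W⁻²·Bq⁻¹·Pa·mol⁻²·s² = (kg⁻²·m⁻⁴·s⁶) · s · (kg·m⁻¹·s⁻²) · mol⁻² · s² = kg⁻¹·m⁻⁵·s⁷·mol⁻².

kg⁻¹·m⁻⁵·s⁷·mol⁻²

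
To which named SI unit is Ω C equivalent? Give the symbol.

Ω = V/A (resistance = voltage per current),
    = kg·m²·s⁻³·A⁻².
C = A·s = s·A (charge = current × time).
Combining: Ω·C = (kg·m²·s⁻³·A⁻²) · (s·A) = kg·m²·s⁻²·A⁻¹.
kg·m²·s⁻²·A⁻¹ is the base-SI form of the weber.

Wb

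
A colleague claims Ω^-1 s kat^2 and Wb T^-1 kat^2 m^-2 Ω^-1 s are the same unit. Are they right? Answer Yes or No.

Yes

Left side:
  Ω = kg·m²·s⁻³·A⁻².
  So Ω⁻¹ = kg⁻¹·m⁻²·s³·A².
  kat = s⁻¹·mol.
  So kat² = s⁻²·mol².
  Combining: Ω⁻¹·s·kat² = (kg⁻¹·m⁻²·s³·A²) · s · (s⁻²·mol²) = kg⁻¹·m⁻²·s²·A²·mol².
Right side:
  Wb = kg·m²·s⁻²·A⁻¹.
  T = kg·s⁻²·A⁻¹.
  So T⁻¹ = kg⁻¹·s²·A.
  kat = s⁻¹·mol.
  So kat² = s⁻²·mol².
  Ω = kg·m²·s⁻³·A⁻².
  So Ω⁻¹ = kg⁻¹·m⁻²·s³·A².
  Combining: Wb·T⁻¹·kat²·m⁻²·Ω⁻¹·s = (kg·m²·s⁻²·A⁻¹) · (kg⁻¹·s²·A) · (s⁻²·mol²) · m⁻² · (kg⁻¹·m⁻²·s³·A²) · s = kg⁻¹·m⁻²·s²·A²·mol².
Both reduce to kg⁻¹·m⁻²·s²·A²·mol².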